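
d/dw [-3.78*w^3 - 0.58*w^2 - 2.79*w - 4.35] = -11.34*w^2 - 1.16*w - 2.79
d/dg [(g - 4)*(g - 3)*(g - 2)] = 3*g^2 - 18*g + 26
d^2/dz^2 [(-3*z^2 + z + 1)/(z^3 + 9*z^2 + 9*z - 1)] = 6*(-z^6 + z^5 + 38*z^4 + 122*z^3 + 65*z^2 + 91*z + 32)/(z^9 + 27*z^8 + 270*z^7 + 1212*z^6 + 2376*z^5 + 1890*z^4 + 246*z^3 - 216*z^2 + 27*z - 1)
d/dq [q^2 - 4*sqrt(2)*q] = 2*q - 4*sqrt(2)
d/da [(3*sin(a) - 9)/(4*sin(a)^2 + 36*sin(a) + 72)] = 3*(6*sin(a) + cos(a)^2 + 44)*cos(a)/(4*(sin(a)^2 + 9*sin(a) + 18)^2)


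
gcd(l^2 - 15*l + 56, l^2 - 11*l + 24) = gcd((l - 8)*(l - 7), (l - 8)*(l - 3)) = l - 8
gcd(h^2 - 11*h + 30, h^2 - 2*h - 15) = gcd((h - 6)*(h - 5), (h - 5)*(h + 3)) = h - 5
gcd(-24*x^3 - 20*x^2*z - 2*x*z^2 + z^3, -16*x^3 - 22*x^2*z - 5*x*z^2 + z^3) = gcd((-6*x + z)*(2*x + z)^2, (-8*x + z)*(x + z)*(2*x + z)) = 2*x + z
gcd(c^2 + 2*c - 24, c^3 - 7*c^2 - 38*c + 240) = c + 6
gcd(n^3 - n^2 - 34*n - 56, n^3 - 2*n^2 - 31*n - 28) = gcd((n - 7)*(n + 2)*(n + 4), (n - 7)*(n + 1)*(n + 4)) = n^2 - 3*n - 28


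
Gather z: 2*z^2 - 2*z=2*z^2 - 2*z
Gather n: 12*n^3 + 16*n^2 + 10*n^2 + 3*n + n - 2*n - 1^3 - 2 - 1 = 12*n^3 + 26*n^2 + 2*n - 4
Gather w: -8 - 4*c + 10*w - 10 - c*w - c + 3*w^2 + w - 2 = -5*c + 3*w^2 + w*(11 - c) - 20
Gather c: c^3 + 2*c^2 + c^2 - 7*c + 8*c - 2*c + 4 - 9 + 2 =c^3 + 3*c^2 - c - 3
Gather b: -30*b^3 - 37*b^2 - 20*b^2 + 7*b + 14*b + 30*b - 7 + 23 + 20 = -30*b^3 - 57*b^2 + 51*b + 36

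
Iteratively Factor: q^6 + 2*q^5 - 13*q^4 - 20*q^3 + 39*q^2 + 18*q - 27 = (q - 3)*(q^5 + 5*q^4 + 2*q^3 - 14*q^2 - 3*q + 9) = (q - 3)*(q + 3)*(q^4 + 2*q^3 - 4*q^2 - 2*q + 3) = (q - 3)*(q - 1)*(q + 3)*(q^3 + 3*q^2 - q - 3) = (q - 3)*(q - 1)*(q + 1)*(q + 3)*(q^2 + 2*q - 3) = (q - 3)*(q - 1)*(q + 1)*(q + 3)^2*(q - 1)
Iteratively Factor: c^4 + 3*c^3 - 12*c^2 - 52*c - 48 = (c + 2)*(c^3 + c^2 - 14*c - 24) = (c + 2)^2*(c^2 - c - 12) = (c + 2)^2*(c + 3)*(c - 4)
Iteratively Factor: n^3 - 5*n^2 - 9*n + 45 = (n - 5)*(n^2 - 9) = (n - 5)*(n + 3)*(n - 3)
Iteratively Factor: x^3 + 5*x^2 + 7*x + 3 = (x + 1)*(x^2 + 4*x + 3) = (x + 1)*(x + 3)*(x + 1)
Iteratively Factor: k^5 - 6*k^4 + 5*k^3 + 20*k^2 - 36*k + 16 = (k - 2)*(k^4 - 4*k^3 - 3*k^2 + 14*k - 8) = (k - 2)*(k + 2)*(k^3 - 6*k^2 + 9*k - 4) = (k - 4)*(k - 2)*(k + 2)*(k^2 - 2*k + 1) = (k - 4)*(k - 2)*(k - 1)*(k + 2)*(k - 1)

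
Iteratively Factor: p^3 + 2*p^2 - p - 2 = (p + 1)*(p^2 + p - 2) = (p + 1)*(p + 2)*(p - 1)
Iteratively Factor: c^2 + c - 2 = (c - 1)*(c + 2)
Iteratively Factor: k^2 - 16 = (k - 4)*(k + 4)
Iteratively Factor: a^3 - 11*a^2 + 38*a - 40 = (a - 2)*(a^2 - 9*a + 20) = (a - 4)*(a - 2)*(a - 5)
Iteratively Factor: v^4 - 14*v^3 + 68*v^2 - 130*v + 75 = (v - 5)*(v^3 - 9*v^2 + 23*v - 15) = (v - 5)^2*(v^2 - 4*v + 3) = (v - 5)^2*(v - 1)*(v - 3)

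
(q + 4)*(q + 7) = q^2 + 11*q + 28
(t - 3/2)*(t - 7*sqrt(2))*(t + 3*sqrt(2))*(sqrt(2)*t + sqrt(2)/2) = sqrt(2)*t^4 - 8*t^3 - sqrt(2)*t^3 - 171*sqrt(2)*t^2/4 + 8*t^2 + 6*t + 42*sqrt(2)*t + 63*sqrt(2)/2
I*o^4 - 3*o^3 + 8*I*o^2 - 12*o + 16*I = (o - 2*I)*(o + 2*I)*(o + 4*I)*(I*o + 1)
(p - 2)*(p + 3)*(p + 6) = p^3 + 7*p^2 - 36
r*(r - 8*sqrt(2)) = r^2 - 8*sqrt(2)*r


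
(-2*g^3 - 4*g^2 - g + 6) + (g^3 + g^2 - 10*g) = -g^3 - 3*g^2 - 11*g + 6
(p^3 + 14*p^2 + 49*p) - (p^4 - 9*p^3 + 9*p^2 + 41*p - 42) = -p^4 + 10*p^3 + 5*p^2 + 8*p + 42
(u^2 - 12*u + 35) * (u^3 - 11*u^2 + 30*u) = u^5 - 23*u^4 + 197*u^3 - 745*u^2 + 1050*u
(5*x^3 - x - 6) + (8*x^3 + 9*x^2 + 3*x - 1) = 13*x^3 + 9*x^2 + 2*x - 7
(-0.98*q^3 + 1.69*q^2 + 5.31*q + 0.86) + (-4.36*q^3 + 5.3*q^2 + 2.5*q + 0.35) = -5.34*q^3 + 6.99*q^2 + 7.81*q + 1.21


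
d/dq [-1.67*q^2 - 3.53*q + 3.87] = -3.34*q - 3.53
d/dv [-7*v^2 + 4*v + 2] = 4 - 14*v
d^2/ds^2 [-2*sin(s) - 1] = 2*sin(s)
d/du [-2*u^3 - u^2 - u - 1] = -6*u^2 - 2*u - 1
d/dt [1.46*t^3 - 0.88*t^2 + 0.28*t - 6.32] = 4.38*t^2 - 1.76*t + 0.28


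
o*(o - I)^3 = o^4 - 3*I*o^3 - 3*o^2 + I*o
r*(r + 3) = r^2 + 3*r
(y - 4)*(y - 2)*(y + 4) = y^3 - 2*y^2 - 16*y + 32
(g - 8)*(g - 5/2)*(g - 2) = g^3 - 25*g^2/2 + 41*g - 40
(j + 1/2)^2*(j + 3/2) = j^3 + 5*j^2/2 + 7*j/4 + 3/8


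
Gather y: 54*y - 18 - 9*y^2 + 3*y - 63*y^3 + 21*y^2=-63*y^3 + 12*y^2 + 57*y - 18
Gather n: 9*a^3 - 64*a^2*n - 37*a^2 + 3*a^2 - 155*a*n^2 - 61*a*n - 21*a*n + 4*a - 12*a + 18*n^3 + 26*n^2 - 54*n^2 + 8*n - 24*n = 9*a^3 - 34*a^2 - 8*a + 18*n^3 + n^2*(-155*a - 28) + n*(-64*a^2 - 82*a - 16)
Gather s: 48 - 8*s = 48 - 8*s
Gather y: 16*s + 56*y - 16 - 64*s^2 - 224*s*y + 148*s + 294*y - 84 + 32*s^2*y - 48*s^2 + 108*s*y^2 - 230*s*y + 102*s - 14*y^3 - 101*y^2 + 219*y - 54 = -112*s^2 + 266*s - 14*y^3 + y^2*(108*s - 101) + y*(32*s^2 - 454*s + 569) - 154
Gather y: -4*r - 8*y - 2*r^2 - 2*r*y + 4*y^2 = -2*r^2 - 4*r + 4*y^2 + y*(-2*r - 8)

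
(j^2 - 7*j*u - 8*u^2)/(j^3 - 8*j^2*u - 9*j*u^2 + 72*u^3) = (-j - u)/(-j^2 + 9*u^2)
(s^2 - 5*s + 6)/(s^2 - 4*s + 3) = (s - 2)/(s - 1)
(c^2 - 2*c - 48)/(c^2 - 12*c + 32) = (c + 6)/(c - 4)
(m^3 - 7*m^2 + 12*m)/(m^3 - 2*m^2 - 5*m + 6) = m*(m - 4)/(m^2 + m - 2)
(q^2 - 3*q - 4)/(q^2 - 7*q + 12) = (q + 1)/(q - 3)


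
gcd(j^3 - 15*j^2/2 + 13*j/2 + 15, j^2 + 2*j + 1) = j + 1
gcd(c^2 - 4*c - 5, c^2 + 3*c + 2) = c + 1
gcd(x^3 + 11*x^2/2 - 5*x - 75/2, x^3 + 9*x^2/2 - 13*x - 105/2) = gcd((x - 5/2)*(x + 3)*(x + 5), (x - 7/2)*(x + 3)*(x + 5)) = x^2 + 8*x + 15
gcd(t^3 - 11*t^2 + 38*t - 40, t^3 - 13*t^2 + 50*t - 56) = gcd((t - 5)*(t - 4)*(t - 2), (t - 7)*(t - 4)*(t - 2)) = t^2 - 6*t + 8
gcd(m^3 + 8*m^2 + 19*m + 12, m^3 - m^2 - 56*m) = 1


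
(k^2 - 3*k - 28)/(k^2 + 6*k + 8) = (k - 7)/(k + 2)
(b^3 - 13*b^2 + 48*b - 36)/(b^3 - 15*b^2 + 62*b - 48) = (b - 6)/(b - 8)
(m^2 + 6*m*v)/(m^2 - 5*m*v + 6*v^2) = m*(m + 6*v)/(m^2 - 5*m*v + 6*v^2)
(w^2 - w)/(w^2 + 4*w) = (w - 1)/(w + 4)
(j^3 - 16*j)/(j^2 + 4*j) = j - 4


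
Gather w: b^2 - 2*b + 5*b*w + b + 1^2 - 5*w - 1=b^2 - b + w*(5*b - 5)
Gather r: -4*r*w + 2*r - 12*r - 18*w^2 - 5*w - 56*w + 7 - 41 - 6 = r*(-4*w - 10) - 18*w^2 - 61*w - 40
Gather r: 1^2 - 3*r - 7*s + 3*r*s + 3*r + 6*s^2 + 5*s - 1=3*r*s + 6*s^2 - 2*s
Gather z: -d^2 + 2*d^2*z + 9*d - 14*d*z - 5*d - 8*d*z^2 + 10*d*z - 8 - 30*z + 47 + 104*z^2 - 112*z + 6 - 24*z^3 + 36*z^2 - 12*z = -d^2 + 4*d - 24*z^3 + z^2*(140 - 8*d) + z*(2*d^2 - 4*d - 154) + 45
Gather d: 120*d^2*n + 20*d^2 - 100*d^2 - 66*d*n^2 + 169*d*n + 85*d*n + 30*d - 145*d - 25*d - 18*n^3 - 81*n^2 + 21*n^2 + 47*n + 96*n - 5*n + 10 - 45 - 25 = d^2*(120*n - 80) + d*(-66*n^2 + 254*n - 140) - 18*n^3 - 60*n^2 + 138*n - 60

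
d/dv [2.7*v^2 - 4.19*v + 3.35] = 5.4*v - 4.19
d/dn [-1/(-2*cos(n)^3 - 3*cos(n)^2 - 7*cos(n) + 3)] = 4*(6*cos(n)^2 + 6*cos(n) + 7)*sin(n)/(-6*sin(n)^2 + 17*cos(n) + cos(3*n))^2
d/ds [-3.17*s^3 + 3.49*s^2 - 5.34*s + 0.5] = -9.51*s^2 + 6.98*s - 5.34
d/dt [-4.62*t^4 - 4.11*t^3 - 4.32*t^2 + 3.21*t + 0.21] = -18.48*t^3 - 12.33*t^2 - 8.64*t + 3.21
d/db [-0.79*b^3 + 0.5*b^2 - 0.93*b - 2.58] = -2.37*b^2 + 1.0*b - 0.93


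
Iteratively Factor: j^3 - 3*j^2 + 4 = (j - 2)*(j^2 - j - 2) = (j - 2)*(j + 1)*(j - 2)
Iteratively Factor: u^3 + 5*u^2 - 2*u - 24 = (u + 4)*(u^2 + u - 6) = (u - 2)*(u + 4)*(u + 3)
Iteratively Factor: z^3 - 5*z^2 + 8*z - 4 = (z - 1)*(z^2 - 4*z + 4) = (z - 2)*(z - 1)*(z - 2)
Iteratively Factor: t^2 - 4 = (t + 2)*(t - 2)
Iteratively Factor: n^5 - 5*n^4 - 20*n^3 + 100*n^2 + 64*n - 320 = (n - 4)*(n^4 - n^3 - 24*n^2 + 4*n + 80) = (n - 4)*(n + 4)*(n^3 - 5*n^2 - 4*n + 20) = (n - 4)*(n + 2)*(n + 4)*(n^2 - 7*n + 10) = (n - 4)*(n - 2)*(n + 2)*(n + 4)*(n - 5)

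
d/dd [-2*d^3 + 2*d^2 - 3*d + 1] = -6*d^2 + 4*d - 3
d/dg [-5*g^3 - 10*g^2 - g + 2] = -15*g^2 - 20*g - 1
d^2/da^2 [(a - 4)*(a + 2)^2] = 6*a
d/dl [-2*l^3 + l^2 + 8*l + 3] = -6*l^2 + 2*l + 8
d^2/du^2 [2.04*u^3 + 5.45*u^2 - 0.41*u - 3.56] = 12.24*u + 10.9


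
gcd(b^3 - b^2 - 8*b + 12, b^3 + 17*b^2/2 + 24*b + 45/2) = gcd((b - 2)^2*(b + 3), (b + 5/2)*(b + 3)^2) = b + 3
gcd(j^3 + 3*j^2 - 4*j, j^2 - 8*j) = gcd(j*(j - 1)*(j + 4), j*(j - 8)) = j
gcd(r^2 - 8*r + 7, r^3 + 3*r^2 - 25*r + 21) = r - 1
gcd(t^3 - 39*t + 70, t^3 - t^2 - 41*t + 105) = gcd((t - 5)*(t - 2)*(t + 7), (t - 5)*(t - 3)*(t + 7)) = t^2 + 2*t - 35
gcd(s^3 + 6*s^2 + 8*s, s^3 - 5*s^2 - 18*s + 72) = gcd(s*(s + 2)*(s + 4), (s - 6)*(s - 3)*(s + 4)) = s + 4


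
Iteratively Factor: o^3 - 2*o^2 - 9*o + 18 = (o - 2)*(o^2 - 9) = (o - 3)*(o - 2)*(o + 3)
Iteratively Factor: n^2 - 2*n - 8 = (n - 4)*(n + 2)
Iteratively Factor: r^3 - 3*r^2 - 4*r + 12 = (r - 3)*(r^2 - 4) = (r - 3)*(r - 2)*(r + 2)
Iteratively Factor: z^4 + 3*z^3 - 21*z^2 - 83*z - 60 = (z + 3)*(z^3 - 21*z - 20) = (z + 1)*(z + 3)*(z^2 - z - 20) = (z - 5)*(z + 1)*(z + 3)*(z + 4)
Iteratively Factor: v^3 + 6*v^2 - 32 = (v - 2)*(v^2 + 8*v + 16) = (v - 2)*(v + 4)*(v + 4)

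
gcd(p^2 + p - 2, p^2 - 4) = p + 2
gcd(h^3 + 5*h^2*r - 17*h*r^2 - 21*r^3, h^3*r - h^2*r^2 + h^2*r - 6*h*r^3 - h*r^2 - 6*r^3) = -h + 3*r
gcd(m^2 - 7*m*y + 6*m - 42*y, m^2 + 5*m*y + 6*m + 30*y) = m + 6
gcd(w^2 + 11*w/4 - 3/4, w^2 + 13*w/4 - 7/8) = w - 1/4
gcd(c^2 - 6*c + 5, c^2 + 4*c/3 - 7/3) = c - 1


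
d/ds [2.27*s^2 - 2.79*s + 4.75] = 4.54*s - 2.79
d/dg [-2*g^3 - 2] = -6*g^2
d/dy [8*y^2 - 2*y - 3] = 16*y - 2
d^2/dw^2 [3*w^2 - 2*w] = 6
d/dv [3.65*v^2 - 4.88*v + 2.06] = 7.3*v - 4.88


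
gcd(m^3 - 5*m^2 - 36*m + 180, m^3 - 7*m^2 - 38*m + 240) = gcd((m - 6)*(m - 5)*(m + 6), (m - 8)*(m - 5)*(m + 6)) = m^2 + m - 30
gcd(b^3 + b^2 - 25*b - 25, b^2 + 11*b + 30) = b + 5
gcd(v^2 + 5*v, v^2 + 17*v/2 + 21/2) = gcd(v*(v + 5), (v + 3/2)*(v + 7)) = 1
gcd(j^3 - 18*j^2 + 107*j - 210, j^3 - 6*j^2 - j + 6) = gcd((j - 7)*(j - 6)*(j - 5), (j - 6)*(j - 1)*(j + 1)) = j - 6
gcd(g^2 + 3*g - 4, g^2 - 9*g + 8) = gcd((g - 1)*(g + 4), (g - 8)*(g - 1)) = g - 1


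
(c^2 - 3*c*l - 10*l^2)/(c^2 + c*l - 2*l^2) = (c - 5*l)/(c - l)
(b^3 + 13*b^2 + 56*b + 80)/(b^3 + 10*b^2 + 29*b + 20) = (b + 4)/(b + 1)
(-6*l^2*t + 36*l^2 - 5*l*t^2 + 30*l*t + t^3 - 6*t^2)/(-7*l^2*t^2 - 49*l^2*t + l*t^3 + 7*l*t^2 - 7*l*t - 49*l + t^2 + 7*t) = (6*l^2*t - 36*l^2 + 5*l*t^2 - 30*l*t - t^3 + 6*t^2)/(7*l^2*t^2 + 49*l^2*t - l*t^3 - 7*l*t^2 + 7*l*t + 49*l - t^2 - 7*t)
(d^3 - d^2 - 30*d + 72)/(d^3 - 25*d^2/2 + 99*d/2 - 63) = 2*(d^2 + 2*d - 24)/(2*d^2 - 19*d + 42)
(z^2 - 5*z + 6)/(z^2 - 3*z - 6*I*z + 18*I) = (z - 2)/(z - 6*I)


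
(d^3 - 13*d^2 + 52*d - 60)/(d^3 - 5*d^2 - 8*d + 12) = (d^2 - 7*d + 10)/(d^2 + d - 2)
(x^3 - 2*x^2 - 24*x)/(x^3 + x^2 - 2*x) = (x^2 - 2*x - 24)/(x^2 + x - 2)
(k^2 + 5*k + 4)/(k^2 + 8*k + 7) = (k + 4)/(k + 7)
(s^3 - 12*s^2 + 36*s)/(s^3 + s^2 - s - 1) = s*(s^2 - 12*s + 36)/(s^3 + s^2 - s - 1)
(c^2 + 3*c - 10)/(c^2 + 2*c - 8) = (c + 5)/(c + 4)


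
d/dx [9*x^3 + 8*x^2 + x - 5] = 27*x^2 + 16*x + 1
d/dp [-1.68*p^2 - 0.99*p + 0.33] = -3.36*p - 0.99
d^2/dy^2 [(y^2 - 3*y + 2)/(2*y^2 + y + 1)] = 4*(-7*y^3 + 9*y^2 + 15*y + 1)/(8*y^6 + 12*y^5 + 18*y^4 + 13*y^3 + 9*y^2 + 3*y + 1)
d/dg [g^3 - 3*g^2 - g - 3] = 3*g^2 - 6*g - 1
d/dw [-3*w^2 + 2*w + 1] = 2 - 6*w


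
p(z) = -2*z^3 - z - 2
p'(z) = -6*z^2 - 1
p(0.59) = -3.00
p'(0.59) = -3.09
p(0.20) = -2.22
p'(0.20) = -1.24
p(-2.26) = 23.35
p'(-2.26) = -31.65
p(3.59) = -98.13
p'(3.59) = -78.33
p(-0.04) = -1.96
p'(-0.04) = -1.01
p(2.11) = -22.90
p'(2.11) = -27.71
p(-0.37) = -1.53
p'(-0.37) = -1.82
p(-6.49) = 551.21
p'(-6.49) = -253.72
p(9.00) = -1469.00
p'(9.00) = -487.00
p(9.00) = -1469.00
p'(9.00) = -487.00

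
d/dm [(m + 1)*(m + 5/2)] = 2*m + 7/2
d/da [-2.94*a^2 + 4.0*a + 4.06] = 4.0 - 5.88*a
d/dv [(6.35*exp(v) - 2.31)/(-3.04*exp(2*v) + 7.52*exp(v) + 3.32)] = (19.304*exp(2*v) - 14.0448*exp(v) + 38.4532)*exp(v)/(9.2416*exp(4*v) - 45.7216*exp(3*v) + 36.3648*exp(2*v) + 49.9328*exp(v) + 11.0224)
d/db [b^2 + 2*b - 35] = 2*b + 2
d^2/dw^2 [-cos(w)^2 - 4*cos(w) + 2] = 4*cos(w) + 2*cos(2*w)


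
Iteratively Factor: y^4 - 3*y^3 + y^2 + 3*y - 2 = (y - 1)*(y^3 - 2*y^2 - y + 2) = (y - 1)*(y + 1)*(y^2 - 3*y + 2) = (y - 2)*(y - 1)*(y + 1)*(y - 1)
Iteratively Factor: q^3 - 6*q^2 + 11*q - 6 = (q - 2)*(q^2 - 4*q + 3) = (q - 2)*(q - 1)*(q - 3)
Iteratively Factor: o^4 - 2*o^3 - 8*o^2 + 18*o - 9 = (o - 3)*(o^3 + o^2 - 5*o + 3) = (o - 3)*(o - 1)*(o^2 + 2*o - 3) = (o - 3)*(o - 1)^2*(o + 3)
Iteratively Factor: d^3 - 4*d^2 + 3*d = (d - 3)*(d^2 - d) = (d - 3)*(d - 1)*(d)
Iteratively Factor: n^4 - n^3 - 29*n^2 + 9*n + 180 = (n + 4)*(n^3 - 5*n^2 - 9*n + 45) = (n + 3)*(n + 4)*(n^2 - 8*n + 15) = (n - 5)*(n + 3)*(n + 4)*(n - 3)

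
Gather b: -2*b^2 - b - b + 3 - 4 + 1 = -2*b^2 - 2*b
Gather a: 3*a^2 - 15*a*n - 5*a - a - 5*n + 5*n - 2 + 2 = 3*a^2 + a*(-15*n - 6)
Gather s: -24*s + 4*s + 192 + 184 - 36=340 - 20*s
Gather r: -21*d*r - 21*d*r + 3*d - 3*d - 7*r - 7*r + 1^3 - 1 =r*(-42*d - 14)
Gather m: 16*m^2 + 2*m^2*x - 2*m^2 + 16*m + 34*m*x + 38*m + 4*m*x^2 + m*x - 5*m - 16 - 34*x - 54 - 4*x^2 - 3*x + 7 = m^2*(2*x + 14) + m*(4*x^2 + 35*x + 49) - 4*x^2 - 37*x - 63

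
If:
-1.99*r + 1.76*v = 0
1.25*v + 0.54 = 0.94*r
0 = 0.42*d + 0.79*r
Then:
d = 2.15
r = -1.14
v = -1.29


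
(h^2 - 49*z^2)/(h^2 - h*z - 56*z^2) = (-h + 7*z)/(-h + 8*z)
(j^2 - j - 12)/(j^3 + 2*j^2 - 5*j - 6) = (j - 4)/(j^2 - j - 2)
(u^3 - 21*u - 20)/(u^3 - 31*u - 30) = (u^2 - u - 20)/(u^2 - u - 30)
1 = 1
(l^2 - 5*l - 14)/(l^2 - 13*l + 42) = (l + 2)/(l - 6)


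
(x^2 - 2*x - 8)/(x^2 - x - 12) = (x + 2)/(x + 3)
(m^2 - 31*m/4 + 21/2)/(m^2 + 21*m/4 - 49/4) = (m - 6)/(m + 7)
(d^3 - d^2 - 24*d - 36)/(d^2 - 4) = (d^2 - 3*d - 18)/(d - 2)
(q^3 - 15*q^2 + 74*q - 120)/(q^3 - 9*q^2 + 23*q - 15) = (q^2 - 10*q + 24)/(q^2 - 4*q + 3)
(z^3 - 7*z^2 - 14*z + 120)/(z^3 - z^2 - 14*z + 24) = (z^2 - 11*z + 30)/(z^2 - 5*z + 6)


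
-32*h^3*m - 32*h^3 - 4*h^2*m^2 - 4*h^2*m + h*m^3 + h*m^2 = (-8*h + m)*(4*h + m)*(h*m + h)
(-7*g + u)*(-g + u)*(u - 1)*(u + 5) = 7*g^2*u^2 + 28*g^2*u - 35*g^2 - 8*g*u^3 - 32*g*u^2 + 40*g*u + u^4 + 4*u^3 - 5*u^2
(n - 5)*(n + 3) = n^2 - 2*n - 15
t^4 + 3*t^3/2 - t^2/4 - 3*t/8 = t*(t - 1/2)*(t + 1/2)*(t + 3/2)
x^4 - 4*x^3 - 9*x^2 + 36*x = x*(x - 4)*(x - 3)*(x + 3)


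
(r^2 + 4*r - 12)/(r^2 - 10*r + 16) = (r + 6)/(r - 8)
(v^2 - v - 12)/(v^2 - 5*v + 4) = (v + 3)/(v - 1)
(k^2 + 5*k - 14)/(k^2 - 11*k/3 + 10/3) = 3*(k + 7)/(3*k - 5)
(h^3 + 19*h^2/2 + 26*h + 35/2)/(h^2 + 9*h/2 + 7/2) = h + 5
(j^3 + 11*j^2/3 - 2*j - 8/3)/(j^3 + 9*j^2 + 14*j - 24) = (j + 2/3)/(j + 6)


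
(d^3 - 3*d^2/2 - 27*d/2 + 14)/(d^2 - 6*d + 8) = (2*d^2 + 5*d - 7)/(2*(d - 2))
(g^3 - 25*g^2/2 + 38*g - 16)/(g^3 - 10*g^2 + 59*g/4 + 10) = 2*(2*g^2 - 9*g + 4)/(4*g^2 - 8*g - 5)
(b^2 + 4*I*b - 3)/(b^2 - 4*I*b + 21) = (b + I)/(b - 7*I)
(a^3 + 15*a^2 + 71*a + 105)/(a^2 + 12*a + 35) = a + 3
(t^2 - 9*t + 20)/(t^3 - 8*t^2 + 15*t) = (t - 4)/(t*(t - 3))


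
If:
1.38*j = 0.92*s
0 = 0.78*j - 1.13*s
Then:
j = 0.00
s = 0.00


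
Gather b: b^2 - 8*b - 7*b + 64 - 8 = b^2 - 15*b + 56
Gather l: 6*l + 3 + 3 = 6*l + 6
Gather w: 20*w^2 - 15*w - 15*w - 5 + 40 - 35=20*w^2 - 30*w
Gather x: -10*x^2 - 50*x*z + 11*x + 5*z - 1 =-10*x^2 + x*(11 - 50*z) + 5*z - 1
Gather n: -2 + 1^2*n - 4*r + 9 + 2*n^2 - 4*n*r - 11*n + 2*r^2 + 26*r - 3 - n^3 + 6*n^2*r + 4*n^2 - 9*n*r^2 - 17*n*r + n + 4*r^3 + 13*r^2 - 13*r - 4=-n^3 + n^2*(6*r + 6) + n*(-9*r^2 - 21*r - 9) + 4*r^3 + 15*r^2 + 9*r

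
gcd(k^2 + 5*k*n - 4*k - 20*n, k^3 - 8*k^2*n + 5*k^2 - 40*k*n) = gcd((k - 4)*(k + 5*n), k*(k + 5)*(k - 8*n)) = 1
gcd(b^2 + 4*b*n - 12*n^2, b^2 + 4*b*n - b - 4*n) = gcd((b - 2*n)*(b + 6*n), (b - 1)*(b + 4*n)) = 1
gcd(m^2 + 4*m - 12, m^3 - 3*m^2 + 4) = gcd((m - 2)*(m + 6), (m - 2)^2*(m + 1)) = m - 2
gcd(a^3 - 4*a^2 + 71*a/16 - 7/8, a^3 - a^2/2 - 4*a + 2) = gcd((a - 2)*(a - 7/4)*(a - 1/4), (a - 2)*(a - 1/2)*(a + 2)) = a - 2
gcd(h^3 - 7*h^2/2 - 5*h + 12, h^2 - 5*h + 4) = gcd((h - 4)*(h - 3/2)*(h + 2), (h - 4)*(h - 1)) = h - 4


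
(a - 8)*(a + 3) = a^2 - 5*a - 24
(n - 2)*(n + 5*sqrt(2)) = n^2 - 2*n + 5*sqrt(2)*n - 10*sqrt(2)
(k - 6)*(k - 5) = k^2 - 11*k + 30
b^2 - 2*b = b*(b - 2)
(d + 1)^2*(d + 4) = d^3 + 6*d^2 + 9*d + 4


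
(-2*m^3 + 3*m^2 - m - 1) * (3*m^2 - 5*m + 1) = -6*m^5 + 19*m^4 - 20*m^3 + 5*m^2 + 4*m - 1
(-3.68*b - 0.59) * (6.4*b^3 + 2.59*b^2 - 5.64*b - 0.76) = -23.552*b^4 - 13.3072*b^3 + 19.2271*b^2 + 6.1244*b + 0.4484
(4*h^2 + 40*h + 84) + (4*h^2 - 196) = 8*h^2 + 40*h - 112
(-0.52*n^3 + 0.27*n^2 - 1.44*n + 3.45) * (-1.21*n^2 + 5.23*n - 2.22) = 0.6292*n^5 - 3.0463*n^4 + 4.3089*n^3 - 12.3051*n^2 + 21.2403*n - 7.659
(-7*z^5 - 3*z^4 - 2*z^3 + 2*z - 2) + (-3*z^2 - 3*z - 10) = -7*z^5 - 3*z^4 - 2*z^3 - 3*z^2 - z - 12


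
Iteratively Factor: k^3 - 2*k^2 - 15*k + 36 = (k - 3)*(k^2 + k - 12) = (k - 3)^2*(k + 4)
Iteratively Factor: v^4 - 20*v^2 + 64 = (v - 4)*(v^3 + 4*v^2 - 4*v - 16) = (v - 4)*(v - 2)*(v^2 + 6*v + 8) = (v - 4)*(v - 2)*(v + 2)*(v + 4)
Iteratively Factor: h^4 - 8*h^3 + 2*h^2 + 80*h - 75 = (h - 5)*(h^3 - 3*h^2 - 13*h + 15) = (h - 5)*(h - 1)*(h^2 - 2*h - 15) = (h - 5)^2*(h - 1)*(h + 3)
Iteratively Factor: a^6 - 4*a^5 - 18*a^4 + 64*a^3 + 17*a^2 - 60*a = (a - 1)*(a^5 - 3*a^4 - 21*a^3 + 43*a^2 + 60*a) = (a - 3)*(a - 1)*(a^4 - 21*a^2 - 20*a) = (a - 5)*(a - 3)*(a - 1)*(a^3 + 5*a^2 + 4*a) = a*(a - 5)*(a - 3)*(a - 1)*(a^2 + 5*a + 4) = a*(a - 5)*(a - 3)*(a - 1)*(a + 1)*(a + 4)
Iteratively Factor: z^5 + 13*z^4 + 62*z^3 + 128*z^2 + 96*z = (z + 3)*(z^4 + 10*z^3 + 32*z^2 + 32*z) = (z + 3)*(z + 4)*(z^3 + 6*z^2 + 8*z) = (z + 3)*(z + 4)^2*(z^2 + 2*z) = (z + 2)*(z + 3)*(z + 4)^2*(z)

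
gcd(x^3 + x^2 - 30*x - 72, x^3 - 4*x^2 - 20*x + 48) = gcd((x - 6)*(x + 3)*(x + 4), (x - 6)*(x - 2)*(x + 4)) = x^2 - 2*x - 24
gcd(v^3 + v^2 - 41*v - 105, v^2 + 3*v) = v + 3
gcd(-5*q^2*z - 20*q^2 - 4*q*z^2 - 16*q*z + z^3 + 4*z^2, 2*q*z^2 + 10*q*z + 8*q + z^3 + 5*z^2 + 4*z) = z + 4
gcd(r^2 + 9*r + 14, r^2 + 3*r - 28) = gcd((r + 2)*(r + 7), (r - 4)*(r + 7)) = r + 7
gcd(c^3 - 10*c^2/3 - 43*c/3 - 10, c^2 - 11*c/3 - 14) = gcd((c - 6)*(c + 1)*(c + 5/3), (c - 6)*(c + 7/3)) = c - 6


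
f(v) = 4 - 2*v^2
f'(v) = -4*v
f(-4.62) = -38.69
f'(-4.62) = 18.48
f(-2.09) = -4.74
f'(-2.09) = 8.36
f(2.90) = -12.82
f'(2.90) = -11.60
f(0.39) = 3.70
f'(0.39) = -1.56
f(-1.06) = 1.75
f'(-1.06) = 4.24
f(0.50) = 3.50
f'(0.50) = -2.00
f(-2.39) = -7.42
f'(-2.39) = 9.56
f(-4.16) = -30.61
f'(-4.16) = 16.64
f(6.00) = -68.00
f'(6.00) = -24.00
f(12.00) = -284.00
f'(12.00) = -48.00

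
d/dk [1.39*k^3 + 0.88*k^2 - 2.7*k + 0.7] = 4.17*k^2 + 1.76*k - 2.7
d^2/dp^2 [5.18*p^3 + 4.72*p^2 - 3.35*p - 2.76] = 31.08*p + 9.44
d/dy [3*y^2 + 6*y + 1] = 6*y + 6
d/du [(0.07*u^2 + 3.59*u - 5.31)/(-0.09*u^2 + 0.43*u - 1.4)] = (0.3532*u^2 - 1.1518*u - 2.7427)/(0.0081*u^4 - 0.0774*u^3 + 0.4369*u^2 - 1.204*u + 1.96)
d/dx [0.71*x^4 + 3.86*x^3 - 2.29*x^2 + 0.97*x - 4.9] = 2.84*x^3 + 11.58*x^2 - 4.58*x + 0.97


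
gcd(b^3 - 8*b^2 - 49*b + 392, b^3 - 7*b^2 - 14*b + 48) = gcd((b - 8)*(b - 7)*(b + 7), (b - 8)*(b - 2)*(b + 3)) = b - 8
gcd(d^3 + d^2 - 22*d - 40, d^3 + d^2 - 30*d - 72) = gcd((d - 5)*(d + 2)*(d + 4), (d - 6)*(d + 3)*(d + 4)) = d + 4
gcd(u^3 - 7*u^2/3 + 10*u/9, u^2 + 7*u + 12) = 1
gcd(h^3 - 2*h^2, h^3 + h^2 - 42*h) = h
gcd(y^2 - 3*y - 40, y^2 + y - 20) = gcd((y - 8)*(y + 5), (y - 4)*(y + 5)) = y + 5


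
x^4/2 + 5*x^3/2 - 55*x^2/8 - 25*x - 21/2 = (x/2 + 1)*(x - 7/2)*(x + 1/2)*(x + 6)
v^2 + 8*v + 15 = (v + 3)*(v + 5)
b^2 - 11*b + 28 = (b - 7)*(b - 4)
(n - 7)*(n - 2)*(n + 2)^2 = n^4 - 5*n^3 - 18*n^2 + 20*n + 56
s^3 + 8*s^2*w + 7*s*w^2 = s*(s + w)*(s + 7*w)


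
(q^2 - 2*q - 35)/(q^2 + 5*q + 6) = (q^2 - 2*q - 35)/(q^2 + 5*q + 6)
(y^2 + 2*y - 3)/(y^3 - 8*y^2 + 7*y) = (y + 3)/(y*(y - 7))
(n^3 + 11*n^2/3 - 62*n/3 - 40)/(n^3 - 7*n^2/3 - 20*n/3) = (n + 6)/n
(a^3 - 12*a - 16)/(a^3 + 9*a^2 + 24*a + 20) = (a - 4)/(a + 5)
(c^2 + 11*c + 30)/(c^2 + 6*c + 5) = (c + 6)/(c + 1)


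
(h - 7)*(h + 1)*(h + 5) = h^3 - h^2 - 37*h - 35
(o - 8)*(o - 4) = o^2 - 12*o + 32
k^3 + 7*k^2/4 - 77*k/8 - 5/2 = (k - 5/2)*(k + 1/4)*(k + 4)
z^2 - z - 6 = (z - 3)*(z + 2)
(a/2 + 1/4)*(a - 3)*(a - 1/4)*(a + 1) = a^4/2 - 7*a^3/8 - 29*a^2/16 - a/4 + 3/16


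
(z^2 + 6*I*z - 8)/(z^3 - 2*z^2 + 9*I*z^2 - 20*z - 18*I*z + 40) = (z + 2*I)/(z^2 + z*(-2 + 5*I) - 10*I)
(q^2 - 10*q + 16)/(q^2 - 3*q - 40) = (q - 2)/(q + 5)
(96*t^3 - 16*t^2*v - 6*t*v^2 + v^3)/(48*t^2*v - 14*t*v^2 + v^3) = (16*t^2 - v^2)/(v*(8*t - v))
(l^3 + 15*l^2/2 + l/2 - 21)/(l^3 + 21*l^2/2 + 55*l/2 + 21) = (2*l - 3)/(2*l + 3)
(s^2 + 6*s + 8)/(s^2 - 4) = (s + 4)/(s - 2)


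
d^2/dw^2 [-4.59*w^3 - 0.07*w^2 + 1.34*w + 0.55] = -27.54*w - 0.14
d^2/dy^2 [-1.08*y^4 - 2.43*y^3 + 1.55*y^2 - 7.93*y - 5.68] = -12.96*y^2 - 14.58*y + 3.1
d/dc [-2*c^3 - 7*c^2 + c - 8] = -6*c^2 - 14*c + 1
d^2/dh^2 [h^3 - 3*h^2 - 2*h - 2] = 6*h - 6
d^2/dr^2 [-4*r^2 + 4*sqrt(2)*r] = -8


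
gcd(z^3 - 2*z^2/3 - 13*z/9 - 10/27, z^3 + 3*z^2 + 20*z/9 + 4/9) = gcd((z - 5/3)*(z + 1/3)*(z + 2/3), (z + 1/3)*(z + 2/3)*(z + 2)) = z^2 + z + 2/9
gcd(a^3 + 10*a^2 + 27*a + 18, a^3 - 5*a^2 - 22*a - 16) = a + 1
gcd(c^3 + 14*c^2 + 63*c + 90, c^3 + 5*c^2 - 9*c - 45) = c^2 + 8*c + 15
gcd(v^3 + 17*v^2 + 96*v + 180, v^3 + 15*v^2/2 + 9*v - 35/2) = v + 5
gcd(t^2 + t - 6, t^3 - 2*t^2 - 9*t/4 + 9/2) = t - 2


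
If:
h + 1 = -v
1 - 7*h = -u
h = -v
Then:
No Solution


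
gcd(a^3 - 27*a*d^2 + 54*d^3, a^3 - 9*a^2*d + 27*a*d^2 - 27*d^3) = a^2 - 6*a*d + 9*d^2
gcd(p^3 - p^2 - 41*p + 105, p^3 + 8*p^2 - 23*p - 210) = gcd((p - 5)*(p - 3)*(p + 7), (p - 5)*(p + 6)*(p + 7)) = p^2 + 2*p - 35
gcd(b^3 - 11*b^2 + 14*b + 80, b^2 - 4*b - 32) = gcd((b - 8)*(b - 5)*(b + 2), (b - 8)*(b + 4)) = b - 8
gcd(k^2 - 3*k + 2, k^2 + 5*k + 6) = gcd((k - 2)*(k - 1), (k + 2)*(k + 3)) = 1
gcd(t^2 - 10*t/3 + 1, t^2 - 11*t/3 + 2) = t - 3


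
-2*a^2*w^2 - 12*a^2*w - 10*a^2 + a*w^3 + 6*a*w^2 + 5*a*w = (-2*a + w)*(w + 5)*(a*w + a)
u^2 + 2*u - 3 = (u - 1)*(u + 3)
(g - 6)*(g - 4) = g^2 - 10*g + 24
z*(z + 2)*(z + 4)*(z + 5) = z^4 + 11*z^3 + 38*z^2 + 40*z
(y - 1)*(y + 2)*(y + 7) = y^3 + 8*y^2 + 5*y - 14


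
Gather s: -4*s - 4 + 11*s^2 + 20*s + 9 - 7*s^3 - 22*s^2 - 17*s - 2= -7*s^3 - 11*s^2 - s + 3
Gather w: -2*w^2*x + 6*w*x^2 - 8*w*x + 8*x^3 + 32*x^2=-2*w^2*x + w*(6*x^2 - 8*x) + 8*x^3 + 32*x^2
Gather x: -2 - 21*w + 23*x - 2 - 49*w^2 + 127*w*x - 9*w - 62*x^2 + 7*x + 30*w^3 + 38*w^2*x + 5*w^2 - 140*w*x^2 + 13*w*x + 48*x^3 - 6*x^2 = 30*w^3 - 44*w^2 - 30*w + 48*x^3 + x^2*(-140*w - 68) + x*(38*w^2 + 140*w + 30) - 4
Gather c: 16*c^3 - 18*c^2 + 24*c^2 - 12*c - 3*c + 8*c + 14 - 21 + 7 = 16*c^3 + 6*c^2 - 7*c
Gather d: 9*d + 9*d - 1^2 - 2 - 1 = 18*d - 4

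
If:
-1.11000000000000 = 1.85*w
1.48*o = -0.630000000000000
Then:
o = -0.43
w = -0.60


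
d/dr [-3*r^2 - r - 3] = -6*r - 1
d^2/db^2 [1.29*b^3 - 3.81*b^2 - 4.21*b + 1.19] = 7.74*b - 7.62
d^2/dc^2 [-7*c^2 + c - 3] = -14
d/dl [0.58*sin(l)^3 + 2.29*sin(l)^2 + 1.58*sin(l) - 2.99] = (1.74*sin(l)^2 + 4.58*sin(l) + 1.58)*cos(l)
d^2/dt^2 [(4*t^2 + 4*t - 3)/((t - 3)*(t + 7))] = 6*(-4*t^3 + 81*t^2 + 72*t + 663)/(t^6 + 12*t^5 - 15*t^4 - 440*t^3 + 315*t^2 + 5292*t - 9261)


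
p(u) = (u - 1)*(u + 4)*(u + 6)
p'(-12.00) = 230.00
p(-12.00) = -624.00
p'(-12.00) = 230.00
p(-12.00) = -624.00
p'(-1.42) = -5.51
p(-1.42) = -28.60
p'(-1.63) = -7.37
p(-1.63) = -27.24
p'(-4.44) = -6.78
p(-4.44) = 3.73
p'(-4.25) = -8.31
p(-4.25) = 2.30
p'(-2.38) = -11.85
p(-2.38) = -19.82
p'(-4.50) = -6.25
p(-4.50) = 4.12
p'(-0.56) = 4.86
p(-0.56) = -29.19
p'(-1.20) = -3.28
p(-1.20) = -29.57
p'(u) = (u - 1)*(u + 4) + (u - 1)*(u + 6) + (u + 4)*(u + 6) = 3*u^2 + 18*u + 14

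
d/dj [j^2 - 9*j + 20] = 2*j - 9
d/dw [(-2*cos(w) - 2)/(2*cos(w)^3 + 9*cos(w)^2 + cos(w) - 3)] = -2*(-15*sin(w)^2 + 21*cos(w) + cos(3*w) + 19)*sin(w)/((2*cos(w) - 1)^2*(-sin(w)^2 + 5*cos(w) + 4)^2)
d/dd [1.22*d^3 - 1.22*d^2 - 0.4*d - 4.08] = 3.66*d^2 - 2.44*d - 0.4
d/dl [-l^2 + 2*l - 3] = 2 - 2*l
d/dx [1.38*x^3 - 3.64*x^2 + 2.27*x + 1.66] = 4.14*x^2 - 7.28*x + 2.27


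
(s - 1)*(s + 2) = s^2 + s - 2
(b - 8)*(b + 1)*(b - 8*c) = b^3 - 8*b^2*c - 7*b^2 + 56*b*c - 8*b + 64*c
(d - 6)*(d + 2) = d^2 - 4*d - 12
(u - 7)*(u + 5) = u^2 - 2*u - 35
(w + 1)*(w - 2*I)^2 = w^3 + w^2 - 4*I*w^2 - 4*w - 4*I*w - 4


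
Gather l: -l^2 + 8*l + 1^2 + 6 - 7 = -l^2 + 8*l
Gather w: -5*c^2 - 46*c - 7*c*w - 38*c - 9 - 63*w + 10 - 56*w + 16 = -5*c^2 - 84*c + w*(-7*c - 119) + 17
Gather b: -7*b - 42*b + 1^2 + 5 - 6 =-49*b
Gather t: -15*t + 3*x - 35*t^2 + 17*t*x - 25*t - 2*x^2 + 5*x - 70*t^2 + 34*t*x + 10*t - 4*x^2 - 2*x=-105*t^2 + t*(51*x - 30) - 6*x^2 + 6*x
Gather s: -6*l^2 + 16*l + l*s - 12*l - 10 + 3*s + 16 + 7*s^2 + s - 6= -6*l^2 + 4*l + 7*s^2 + s*(l + 4)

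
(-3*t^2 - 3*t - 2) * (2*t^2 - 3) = -6*t^4 - 6*t^3 + 5*t^2 + 9*t + 6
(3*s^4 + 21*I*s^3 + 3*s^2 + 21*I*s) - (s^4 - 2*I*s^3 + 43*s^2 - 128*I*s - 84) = 2*s^4 + 23*I*s^3 - 40*s^2 + 149*I*s + 84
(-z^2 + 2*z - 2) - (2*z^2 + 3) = -3*z^2 + 2*z - 5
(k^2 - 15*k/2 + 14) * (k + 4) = k^3 - 7*k^2/2 - 16*k + 56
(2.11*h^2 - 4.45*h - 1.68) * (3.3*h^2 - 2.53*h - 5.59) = 6.963*h^4 - 20.0233*h^3 - 6.0804*h^2 + 29.1259*h + 9.3912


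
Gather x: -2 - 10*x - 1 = -10*x - 3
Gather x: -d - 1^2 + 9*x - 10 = -d + 9*x - 11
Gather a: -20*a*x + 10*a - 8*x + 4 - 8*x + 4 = a*(10 - 20*x) - 16*x + 8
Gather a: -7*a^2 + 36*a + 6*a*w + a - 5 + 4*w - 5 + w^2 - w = -7*a^2 + a*(6*w + 37) + w^2 + 3*w - 10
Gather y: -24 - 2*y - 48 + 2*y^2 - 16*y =2*y^2 - 18*y - 72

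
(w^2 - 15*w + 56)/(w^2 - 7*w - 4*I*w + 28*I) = (w - 8)/(w - 4*I)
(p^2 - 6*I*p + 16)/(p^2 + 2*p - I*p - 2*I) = (p^2 - 6*I*p + 16)/(p^2 + p*(2 - I) - 2*I)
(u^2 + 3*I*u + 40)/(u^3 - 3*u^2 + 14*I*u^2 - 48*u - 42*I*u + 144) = (u - 5*I)/(u^2 + u*(-3 + 6*I) - 18*I)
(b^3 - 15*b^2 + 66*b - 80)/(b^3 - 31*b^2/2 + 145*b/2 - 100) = 2*(b - 2)/(2*b - 5)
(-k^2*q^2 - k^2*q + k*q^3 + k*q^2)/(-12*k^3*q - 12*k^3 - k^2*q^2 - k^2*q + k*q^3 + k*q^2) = q*(-k + q)/(-12*k^2 - k*q + q^2)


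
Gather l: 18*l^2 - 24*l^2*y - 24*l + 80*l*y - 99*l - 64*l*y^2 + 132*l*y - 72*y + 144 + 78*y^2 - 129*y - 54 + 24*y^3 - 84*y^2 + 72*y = l^2*(18 - 24*y) + l*(-64*y^2 + 212*y - 123) + 24*y^3 - 6*y^2 - 129*y + 90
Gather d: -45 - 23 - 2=-70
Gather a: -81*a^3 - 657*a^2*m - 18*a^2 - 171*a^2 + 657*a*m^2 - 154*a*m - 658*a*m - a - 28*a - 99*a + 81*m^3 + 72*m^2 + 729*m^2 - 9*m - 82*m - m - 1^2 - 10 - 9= -81*a^3 + a^2*(-657*m - 189) + a*(657*m^2 - 812*m - 128) + 81*m^3 + 801*m^2 - 92*m - 20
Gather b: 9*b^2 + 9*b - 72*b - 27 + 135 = 9*b^2 - 63*b + 108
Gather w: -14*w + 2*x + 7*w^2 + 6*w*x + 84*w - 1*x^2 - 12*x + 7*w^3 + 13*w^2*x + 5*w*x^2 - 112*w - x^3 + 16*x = 7*w^3 + w^2*(13*x + 7) + w*(5*x^2 + 6*x - 42) - x^3 - x^2 + 6*x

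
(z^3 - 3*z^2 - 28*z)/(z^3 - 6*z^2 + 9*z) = (z^2 - 3*z - 28)/(z^2 - 6*z + 9)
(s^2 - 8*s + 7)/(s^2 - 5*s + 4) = (s - 7)/(s - 4)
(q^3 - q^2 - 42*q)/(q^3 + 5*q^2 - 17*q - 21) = q*(q^2 - q - 42)/(q^3 + 5*q^2 - 17*q - 21)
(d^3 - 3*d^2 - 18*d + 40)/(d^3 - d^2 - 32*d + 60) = (d + 4)/(d + 6)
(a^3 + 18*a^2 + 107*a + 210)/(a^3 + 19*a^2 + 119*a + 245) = (a + 6)/(a + 7)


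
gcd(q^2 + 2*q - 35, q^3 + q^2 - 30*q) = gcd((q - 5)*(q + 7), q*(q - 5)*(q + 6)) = q - 5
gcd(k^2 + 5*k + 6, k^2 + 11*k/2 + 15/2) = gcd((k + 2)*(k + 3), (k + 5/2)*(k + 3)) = k + 3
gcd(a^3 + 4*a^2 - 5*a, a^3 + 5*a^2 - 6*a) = a^2 - a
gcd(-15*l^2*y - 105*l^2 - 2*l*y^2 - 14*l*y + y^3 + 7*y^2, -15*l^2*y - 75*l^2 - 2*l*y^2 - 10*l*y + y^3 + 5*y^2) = -15*l^2 - 2*l*y + y^2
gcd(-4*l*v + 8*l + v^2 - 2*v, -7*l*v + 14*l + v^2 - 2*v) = v - 2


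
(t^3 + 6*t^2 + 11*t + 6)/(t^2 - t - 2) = (t^2 + 5*t + 6)/(t - 2)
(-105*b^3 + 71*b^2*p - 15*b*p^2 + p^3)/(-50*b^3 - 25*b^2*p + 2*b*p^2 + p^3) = (21*b^2 - 10*b*p + p^2)/(10*b^2 + 7*b*p + p^2)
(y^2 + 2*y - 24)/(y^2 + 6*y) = (y - 4)/y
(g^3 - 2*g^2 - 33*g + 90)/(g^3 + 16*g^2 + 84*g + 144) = (g^2 - 8*g + 15)/(g^2 + 10*g + 24)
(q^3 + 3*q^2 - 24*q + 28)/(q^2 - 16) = (q^3 + 3*q^2 - 24*q + 28)/(q^2 - 16)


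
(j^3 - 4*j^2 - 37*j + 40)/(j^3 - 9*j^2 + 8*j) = (j + 5)/j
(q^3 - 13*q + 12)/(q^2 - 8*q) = (q^3 - 13*q + 12)/(q*(q - 8))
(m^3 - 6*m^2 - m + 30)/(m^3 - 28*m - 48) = (m^2 - 8*m + 15)/(m^2 - 2*m - 24)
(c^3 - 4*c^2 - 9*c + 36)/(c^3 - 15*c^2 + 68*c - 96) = (c + 3)/(c - 8)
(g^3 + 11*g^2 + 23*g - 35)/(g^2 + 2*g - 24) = (g^3 + 11*g^2 + 23*g - 35)/(g^2 + 2*g - 24)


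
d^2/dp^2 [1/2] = 0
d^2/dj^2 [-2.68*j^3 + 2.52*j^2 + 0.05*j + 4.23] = 5.04 - 16.08*j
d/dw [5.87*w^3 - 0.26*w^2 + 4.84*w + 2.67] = 17.61*w^2 - 0.52*w + 4.84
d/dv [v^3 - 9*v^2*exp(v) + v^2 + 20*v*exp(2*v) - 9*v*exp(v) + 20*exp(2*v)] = -9*v^2*exp(v) + 3*v^2 + 40*v*exp(2*v) - 27*v*exp(v) + 2*v + 60*exp(2*v) - 9*exp(v)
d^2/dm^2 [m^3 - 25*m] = 6*m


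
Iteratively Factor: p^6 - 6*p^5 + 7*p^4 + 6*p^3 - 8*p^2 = (p - 4)*(p^5 - 2*p^4 - p^3 + 2*p^2) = (p - 4)*(p - 2)*(p^4 - p^2) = p*(p - 4)*(p - 2)*(p^3 - p) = p*(p - 4)*(p - 2)*(p + 1)*(p^2 - p) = p^2*(p - 4)*(p - 2)*(p + 1)*(p - 1)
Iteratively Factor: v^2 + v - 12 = (v - 3)*(v + 4)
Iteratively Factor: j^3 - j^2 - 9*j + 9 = (j - 3)*(j^2 + 2*j - 3) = (j - 3)*(j - 1)*(j + 3)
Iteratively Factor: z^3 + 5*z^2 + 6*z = (z)*(z^2 + 5*z + 6) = z*(z + 2)*(z + 3)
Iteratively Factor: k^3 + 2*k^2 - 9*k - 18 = (k + 2)*(k^2 - 9) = (k - 3)*(k + 2)*(k + 3)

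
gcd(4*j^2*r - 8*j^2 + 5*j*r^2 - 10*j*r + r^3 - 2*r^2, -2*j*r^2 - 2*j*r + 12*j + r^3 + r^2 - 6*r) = r - 2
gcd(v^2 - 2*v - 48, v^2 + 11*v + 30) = v + 6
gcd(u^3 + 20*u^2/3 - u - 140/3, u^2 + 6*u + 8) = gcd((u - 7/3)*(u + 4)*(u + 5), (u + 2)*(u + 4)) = u + 4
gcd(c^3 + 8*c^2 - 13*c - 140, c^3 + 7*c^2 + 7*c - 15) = c + 5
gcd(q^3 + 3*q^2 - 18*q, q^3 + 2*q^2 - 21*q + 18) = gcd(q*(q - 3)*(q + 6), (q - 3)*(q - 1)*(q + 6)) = q^2 + 3*q - 18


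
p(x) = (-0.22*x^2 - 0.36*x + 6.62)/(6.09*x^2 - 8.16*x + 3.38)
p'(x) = (8.16 - 12.18*x)*(-0.22*x^2 - 0.36*x + 6.62)/(6.09*x^2 - 8.16*x + 3.38)^2 + (-0.44*x - 0.36)/(6.09*x^2 - 8.16*x + 3.38)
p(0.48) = 7.38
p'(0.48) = 19.06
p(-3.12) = 0.06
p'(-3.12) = 0.04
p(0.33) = 4.80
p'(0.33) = 14.33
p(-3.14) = 0.06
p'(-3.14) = 0.04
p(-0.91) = 0.43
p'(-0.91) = 0.52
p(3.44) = 0.06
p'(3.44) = -0.08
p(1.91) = 0.51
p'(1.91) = -0.89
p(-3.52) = 0.05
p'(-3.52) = 0.03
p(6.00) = -0.02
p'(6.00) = -0.01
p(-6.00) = 0.00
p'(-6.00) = 0.01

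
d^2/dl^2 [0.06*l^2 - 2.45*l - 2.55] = 0.120000000000000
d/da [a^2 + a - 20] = 2*a + 1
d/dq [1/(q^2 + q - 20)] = (-2*q - 1)/(q^2 + q - 20)^2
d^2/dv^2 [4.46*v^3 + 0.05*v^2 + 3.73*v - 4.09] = 26.76*v + 0.1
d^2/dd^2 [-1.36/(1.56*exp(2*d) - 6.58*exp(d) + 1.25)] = (-1.36*(3.12*exp(d) - 6.58)*(6.24*exp(d) - 13.16)*exp(d) + (8.4864*exp(d) - 8.9488)*(1.56*exp(2*d) - 6.58*exp(d) + 1.25))*exp(d)/(1.56*exp(2*d) - 6.58*exp(d) + 1.25)^3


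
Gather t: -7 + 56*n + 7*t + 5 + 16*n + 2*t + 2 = 72*n + 9*t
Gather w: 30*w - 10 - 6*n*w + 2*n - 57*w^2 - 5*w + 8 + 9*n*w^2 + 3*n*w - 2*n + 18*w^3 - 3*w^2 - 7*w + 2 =18*w^3 + w^2*(9*n - 60) + w*(18 - 3*n)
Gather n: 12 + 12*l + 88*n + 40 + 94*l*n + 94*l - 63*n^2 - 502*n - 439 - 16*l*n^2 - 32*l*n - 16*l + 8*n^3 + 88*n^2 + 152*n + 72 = 90*l + 8*n^3 + n^2*(25 - 16*l) + n*(62*l - 262) - 315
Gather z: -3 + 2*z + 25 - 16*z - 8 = 14 - 14*z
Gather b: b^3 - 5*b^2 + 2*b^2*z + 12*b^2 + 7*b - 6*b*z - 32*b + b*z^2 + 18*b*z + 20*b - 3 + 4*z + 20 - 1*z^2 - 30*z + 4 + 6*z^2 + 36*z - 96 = b^3 + b^2*(2*z + 7) + b*(z^2 + 12*z - 5) + 5*z^2 + 10*z - 75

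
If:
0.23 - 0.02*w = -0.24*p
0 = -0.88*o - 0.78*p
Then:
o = 0.849431818181818 - 0.0738636363636364*w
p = 0.0833333333333333*w - 0.958333333333333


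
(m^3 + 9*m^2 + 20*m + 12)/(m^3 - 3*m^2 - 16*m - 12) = (m + 6)/(m - 6)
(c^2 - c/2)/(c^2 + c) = (c - 1/2)/(c + 1)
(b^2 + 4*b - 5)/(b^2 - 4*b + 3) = (b + 5)/(b - 3)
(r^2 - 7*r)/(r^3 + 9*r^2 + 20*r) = (r - 7)/(r^2 + 9*r + 20)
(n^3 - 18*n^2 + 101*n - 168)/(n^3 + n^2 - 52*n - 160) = (n^2 - 10*n + 21)/(n^2 + 9*n + 20)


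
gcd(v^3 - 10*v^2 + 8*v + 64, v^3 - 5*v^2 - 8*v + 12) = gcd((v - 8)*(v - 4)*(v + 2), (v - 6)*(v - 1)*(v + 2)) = v + 2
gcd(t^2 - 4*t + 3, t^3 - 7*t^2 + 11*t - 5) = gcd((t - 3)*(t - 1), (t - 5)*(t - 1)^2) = t - 1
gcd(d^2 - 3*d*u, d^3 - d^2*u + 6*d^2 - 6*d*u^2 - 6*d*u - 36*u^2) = -d + 3*u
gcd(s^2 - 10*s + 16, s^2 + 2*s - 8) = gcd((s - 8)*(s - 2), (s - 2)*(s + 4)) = s - 2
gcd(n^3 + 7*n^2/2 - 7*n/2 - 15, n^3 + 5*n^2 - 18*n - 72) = n + 3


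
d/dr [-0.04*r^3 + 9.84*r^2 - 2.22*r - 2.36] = -0.12*r^2 + 19.68*r - 2.22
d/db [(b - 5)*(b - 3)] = 2*b - 8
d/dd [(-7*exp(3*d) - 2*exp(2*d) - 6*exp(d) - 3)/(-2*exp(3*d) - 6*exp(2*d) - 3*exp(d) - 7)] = (38*exp(4*d) + 18*exp(3*d) + 99*exp(2*d) - 8*exp(d) + 33)*exp(d)/(4*exp(6*d) + 24*exp(5*d) + 48*exp(4*d) + 64*exp(3*d) + 93*exp(2*d) + 42*exp(d) + 49)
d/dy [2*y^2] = 4*y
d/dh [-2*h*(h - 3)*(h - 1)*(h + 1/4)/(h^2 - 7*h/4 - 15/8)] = 4*(-64*h^5 + 288*h^4 - 180*h^3 - 539*h^2 + 240*h + 45)/(64*h^4 - 224*h^3 - 44*h^2 + 420*h + 225)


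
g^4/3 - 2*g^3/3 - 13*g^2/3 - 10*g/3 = g*(g/3 + 1/3)*(g - 5)*(g + 2)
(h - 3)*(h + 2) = h^2 - h - 6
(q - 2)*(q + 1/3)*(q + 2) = q^3 + q^2/3 - 4*q - 4/3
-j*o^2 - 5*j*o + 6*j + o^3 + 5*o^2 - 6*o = (-j + o)*(o - 1)*(o + 6)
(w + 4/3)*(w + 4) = w^2 + 16*w/3 + 16/3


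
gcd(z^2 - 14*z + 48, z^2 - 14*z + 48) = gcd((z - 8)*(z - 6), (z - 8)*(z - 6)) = z^2 - 14*z + 48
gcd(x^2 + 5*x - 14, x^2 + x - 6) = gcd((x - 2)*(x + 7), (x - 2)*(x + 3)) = x - 2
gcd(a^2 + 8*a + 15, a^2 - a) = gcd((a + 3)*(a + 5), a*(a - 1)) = 1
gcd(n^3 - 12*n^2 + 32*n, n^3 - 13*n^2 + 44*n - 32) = n^2 - 12*n + 32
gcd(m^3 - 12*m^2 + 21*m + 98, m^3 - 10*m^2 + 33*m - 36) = 1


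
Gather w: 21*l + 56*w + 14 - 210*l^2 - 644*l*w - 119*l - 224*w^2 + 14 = -210*l^2 - 98*l - 224*w^2 + w*(56 - 644*l) + 28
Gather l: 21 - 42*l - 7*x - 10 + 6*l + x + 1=-36*l - 6*x + 12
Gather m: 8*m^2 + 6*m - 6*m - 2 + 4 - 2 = 8*m^2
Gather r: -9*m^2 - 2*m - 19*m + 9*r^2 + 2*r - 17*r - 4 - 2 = -9*m^2 - 21*m + 9*r^2 - 15*r - 6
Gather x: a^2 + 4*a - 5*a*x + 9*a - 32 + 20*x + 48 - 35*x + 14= a^2 + 13*a + x*(-5*a - 15) + 30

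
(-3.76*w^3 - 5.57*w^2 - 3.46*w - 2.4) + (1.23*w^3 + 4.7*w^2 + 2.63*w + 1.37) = -2.53*w^3 - 0.87*w^2 - 0.83*w - 1.03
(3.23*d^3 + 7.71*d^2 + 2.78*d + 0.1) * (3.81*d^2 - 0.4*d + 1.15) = 12.3063*d^5 + 28.0831*d^4 + 11.2223*d^3 + 8.1355*d^2 + 3.157*d + 0.115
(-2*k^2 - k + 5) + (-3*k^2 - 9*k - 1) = -5*k^2 - 10*k + 4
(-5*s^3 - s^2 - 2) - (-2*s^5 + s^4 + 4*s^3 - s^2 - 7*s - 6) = 2*s^5 - s^4 - 9*s^3 + 7*s + 4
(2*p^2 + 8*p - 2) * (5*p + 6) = 10*p^3 + 52*p^2 + 38*p - 12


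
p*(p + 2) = p^2 + 2*p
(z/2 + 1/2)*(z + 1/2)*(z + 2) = z^3/2 + 7*z^2/4 + 7*z/4 + 1/2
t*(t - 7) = t^2 - 7*t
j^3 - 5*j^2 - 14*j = j*(j - 7)*(j + 2)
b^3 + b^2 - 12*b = b*(b - 3)*(b + 4)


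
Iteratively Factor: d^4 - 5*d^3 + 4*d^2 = (d - 4)*(d^3 - d^2) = d*(d - 4)*(d^2 - d) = d^2*(d - 4)*(d - 1)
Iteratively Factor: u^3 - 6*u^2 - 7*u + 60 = (u - 4)*(u^2 - 2*u - 15) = (u - 5)*(u - 4)*(u + 3)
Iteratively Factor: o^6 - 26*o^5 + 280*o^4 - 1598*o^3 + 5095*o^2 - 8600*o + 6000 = (o - 4)*(o^5 - 22*o^4 + 192*o^3 - 830*o^2 + 1775*o - 1500) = (o - 5)*(o - 4)*(o^4 - 17*o^3 + 107*o^2 - 295*o + 300) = (o - 5)*(o - 4)^2*(o^3 - 13*o^2 + 55*o - 75) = (o - 5)^2*(o - 4)^2*(o^2 - 8*o + 15) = (o - 5)^2*(o - 4)^2*(o - 3)*(o - 5)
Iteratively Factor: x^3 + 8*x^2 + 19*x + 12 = (x + 3)*(x^2 + 5*x + 4) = (x + 1)*(x + 3)*(x + 4)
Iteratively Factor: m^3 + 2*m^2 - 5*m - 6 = (m - 2)*(m^2 + 4*m + 3) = (m - 2)*(m + 1)*(m + 3)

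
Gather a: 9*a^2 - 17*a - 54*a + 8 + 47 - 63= 9*a^2 - 71*a - 8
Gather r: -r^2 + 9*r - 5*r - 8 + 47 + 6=-r^2 + 4*r + 45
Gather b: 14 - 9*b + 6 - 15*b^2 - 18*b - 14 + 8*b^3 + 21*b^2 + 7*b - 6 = 8*b^3 + 6*b^2 - 20*b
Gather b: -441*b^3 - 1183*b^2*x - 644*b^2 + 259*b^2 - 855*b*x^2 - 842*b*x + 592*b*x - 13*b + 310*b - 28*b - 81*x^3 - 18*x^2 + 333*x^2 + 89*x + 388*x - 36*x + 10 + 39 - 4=-441*b^3 + b^2*(-1183*x - 385) + b*(-855*x^2 - 250*x + 269) - 81*x^3 + 315*x^2 + 441*x + 45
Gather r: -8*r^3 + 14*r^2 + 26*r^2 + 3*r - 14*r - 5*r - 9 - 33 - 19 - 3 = -8*r^3 + 40*r^2 - 16*r - 64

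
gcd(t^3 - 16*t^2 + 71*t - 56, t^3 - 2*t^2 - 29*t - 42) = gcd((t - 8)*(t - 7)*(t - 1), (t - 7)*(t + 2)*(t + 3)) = t - 7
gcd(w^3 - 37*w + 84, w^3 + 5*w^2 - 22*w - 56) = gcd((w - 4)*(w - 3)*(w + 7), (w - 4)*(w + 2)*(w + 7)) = w^2 + 3*w - 28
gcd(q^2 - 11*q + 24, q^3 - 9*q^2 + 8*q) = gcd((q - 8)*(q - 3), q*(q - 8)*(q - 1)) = q - 8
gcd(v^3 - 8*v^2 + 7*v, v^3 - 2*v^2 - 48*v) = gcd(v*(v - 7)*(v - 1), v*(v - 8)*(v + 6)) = v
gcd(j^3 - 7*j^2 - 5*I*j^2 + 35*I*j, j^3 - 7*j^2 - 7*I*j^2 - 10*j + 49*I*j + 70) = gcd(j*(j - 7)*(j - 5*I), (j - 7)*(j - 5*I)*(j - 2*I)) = j^2 + j*(-7 - 5*I) + 35*I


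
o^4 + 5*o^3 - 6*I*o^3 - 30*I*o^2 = o^2*(o + 5)*(o - 6*I)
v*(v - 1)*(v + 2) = v^3 + v^2 - 2*v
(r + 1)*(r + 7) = r^2 + 8*r + 7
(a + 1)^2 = a^2 + 2*a + 1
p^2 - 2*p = p*(p - 2)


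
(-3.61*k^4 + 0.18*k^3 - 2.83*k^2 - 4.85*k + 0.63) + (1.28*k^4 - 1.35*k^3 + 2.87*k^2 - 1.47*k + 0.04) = -2.33*k^4 - 1.17*k^3 + 0.04*k^2 - 6.32*k + 0.67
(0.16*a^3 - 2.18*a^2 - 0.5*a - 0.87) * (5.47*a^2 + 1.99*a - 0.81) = 0.8752*a^5 - 11.6062*a^4 - 7.2028*a^3 - 3.9881*a^2 - 1.3263*a + 0.7047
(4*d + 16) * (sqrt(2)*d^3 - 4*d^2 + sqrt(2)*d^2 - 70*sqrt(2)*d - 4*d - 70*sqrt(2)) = 4*sqrt(2)*d^4 - 16*d^3 + 20*sqrt(2)*d^3 - 264*sqrt(2)*d^2 - 80*d^2 - 1400*sqrt(2)*d - 64*d - 1120*sqrt(2)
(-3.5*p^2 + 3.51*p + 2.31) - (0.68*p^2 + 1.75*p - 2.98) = -4.18*p^2 + 1.76*p + 5.29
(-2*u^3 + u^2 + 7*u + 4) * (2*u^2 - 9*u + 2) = -4*u^5 + 20*u^4 + u^3 - 53*u^2 - 22*u + 8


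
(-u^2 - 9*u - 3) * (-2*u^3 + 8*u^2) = 2*u^5 + 10*u^4 - 66*u^3 - 24*u^2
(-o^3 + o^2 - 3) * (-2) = 2*o^3 - 2*o^2 + 6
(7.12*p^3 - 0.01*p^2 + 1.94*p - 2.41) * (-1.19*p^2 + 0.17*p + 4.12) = -8.4728*p^5 + 1.2223*p^4 + 27.0241*p^3 + 3.1565*p^2 + 7.5831*p - 9.9292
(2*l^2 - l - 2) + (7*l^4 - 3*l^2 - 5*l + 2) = 7*l^4 - l^2 - 6*l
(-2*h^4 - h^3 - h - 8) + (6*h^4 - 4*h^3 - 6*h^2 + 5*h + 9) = 4*h^4 - 5*h^3 - 6*h^2 + 4*h + 1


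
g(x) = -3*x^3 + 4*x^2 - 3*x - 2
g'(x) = -9*x^2 + 8*x - 3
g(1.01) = -4.04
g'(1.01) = -4.10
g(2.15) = -19.78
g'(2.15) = -27.40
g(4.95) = -282.70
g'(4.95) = -183.92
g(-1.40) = 18.27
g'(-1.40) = -31.84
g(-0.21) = -1.17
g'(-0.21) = -5.08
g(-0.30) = -0.66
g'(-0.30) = -6.21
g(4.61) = -224.74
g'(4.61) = -157.39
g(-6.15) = 865.57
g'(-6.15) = -392.60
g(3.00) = -56.00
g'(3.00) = -60.00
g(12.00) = -4646.00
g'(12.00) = -1203.00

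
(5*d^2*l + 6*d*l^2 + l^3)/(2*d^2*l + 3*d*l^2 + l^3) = (5*d + l)/(2*d + l)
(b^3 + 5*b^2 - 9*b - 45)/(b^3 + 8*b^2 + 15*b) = (b - 3)/b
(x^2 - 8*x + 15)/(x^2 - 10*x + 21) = (x - 5)/(x - 7)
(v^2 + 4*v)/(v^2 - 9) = v*(v + 4)/(v^2 - 9)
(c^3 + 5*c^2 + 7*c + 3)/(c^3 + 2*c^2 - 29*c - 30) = (c^2 + 4*c + 3)/(c^2 + c - 30)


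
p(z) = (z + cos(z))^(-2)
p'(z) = (2*sin(z) - 2)/(z + cos(z))^3 = 2*(sin(z) - 1)/(z + cos(z))^3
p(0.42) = 0.56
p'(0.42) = -0.50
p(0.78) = 0.45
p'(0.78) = -0.18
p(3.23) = 0.20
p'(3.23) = -0.20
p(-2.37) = 0.10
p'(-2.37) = 0.12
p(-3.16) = 0.06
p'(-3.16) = 0.03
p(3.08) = 0.23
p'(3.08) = -0.21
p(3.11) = 0.22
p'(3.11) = -0.21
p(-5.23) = 0.04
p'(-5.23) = 0.00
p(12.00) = 0.01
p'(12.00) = 0.00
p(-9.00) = 0.01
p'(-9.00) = 0.00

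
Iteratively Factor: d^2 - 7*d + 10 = (d - 5)*(d - 2)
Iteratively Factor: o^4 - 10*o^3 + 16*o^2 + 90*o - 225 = (o + 3)*(o^3 - 13*o^2 + 55*o - 75) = (o - 3)*(o + 3)*(o^2 - 10*o + 25) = (o - 5)*(o - 3)*(o + 3)*(o - 5)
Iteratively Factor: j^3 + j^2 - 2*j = (j - 1)*(j^2 + 2*j) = (j - 1)*(j + 2)*(j)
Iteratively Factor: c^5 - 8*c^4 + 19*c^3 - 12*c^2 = (c - 3)*(c^4 - 5*c^3 + 4*c^2) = (c - 4)*(c - 3)*(c^3 - c^2) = c*(c - 4)*(c - 3)*(c^2 - c) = c*(c - 4)*(c - 3)*(c - 1)*(c)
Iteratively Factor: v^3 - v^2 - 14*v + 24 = (v + 4)*(v^2 - 5*v + 6) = (v - 2)*(v + 4)*(v - 3)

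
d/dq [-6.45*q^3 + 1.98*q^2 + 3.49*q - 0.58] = -19.35*q^2 + 3.96*q + 3.49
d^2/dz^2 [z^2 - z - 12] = 2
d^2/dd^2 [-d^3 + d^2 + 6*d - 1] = 2 - 6*d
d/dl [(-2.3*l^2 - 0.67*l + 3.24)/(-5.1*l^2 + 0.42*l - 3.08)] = (-4.383*l^2 + 47.216*l + 0.7028)/(26.01*l^4 - 4.284*l^3 + 31.5924*l^2 - 2.5872*l + 9.4864)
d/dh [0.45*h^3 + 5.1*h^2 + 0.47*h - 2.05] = 1.35*h^2 + 10.2*h + 0.47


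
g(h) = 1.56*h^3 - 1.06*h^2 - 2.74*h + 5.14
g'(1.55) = 5.22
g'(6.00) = 153.02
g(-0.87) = 5.69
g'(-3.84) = 74.41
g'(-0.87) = 2.65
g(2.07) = 8.76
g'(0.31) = -2.95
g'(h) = 4.68*h^2 - 2.12*h - 2.74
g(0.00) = 5.14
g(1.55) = 4.16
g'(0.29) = -2.96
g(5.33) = 196.64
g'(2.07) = 12.92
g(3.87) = 69.08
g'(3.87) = 59.15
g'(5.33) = 118.91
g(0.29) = 4.29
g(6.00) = 287.50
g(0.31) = 4.24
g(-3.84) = -88.30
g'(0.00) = -2.74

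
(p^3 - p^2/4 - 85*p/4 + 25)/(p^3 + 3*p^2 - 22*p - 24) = (4*p^2 + 15*p - 25)/(4*(p^2 + 7*p + 6))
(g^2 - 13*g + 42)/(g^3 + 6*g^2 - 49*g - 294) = (g - 6)/(g^2 + 13*g + 42)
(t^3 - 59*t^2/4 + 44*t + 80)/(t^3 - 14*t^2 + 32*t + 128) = (t + 5/4)/(t + 2)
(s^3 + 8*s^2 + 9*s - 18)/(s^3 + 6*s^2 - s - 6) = (s + 3)/(s + 1)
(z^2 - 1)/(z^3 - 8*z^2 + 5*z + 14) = (z - 1)/(z^2 - 9*z + 14)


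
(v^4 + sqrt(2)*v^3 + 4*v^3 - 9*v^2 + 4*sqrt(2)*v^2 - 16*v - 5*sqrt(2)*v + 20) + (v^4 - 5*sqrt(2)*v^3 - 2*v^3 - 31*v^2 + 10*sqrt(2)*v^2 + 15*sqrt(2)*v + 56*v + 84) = 2*v^4 - 4*sqrt(2)*v^3 + 2*v^3 - 40*v^2 + 14*sqrt(2)*v^2 + 10*sqrt(2)*v + 40*v + 104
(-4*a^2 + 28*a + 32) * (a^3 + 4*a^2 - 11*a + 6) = -4*a^5 + 12*a^4 + 188*a^3 - 204*a^2 - 184*a + 192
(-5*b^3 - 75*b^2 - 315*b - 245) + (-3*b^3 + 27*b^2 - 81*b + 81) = -8*b^3 - 48*b^2 - 396*b - 164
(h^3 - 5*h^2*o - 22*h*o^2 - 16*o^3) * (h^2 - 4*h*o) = h^5 - 9*h^4*o - 2*h^3*o^2 + 72*h^2*o^3 + 64*h*o^4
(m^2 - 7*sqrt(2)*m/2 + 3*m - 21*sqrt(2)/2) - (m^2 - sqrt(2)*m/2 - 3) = -3*sqrt(2)*m + 3*m - 21*sqrt(2)/2 + 3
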